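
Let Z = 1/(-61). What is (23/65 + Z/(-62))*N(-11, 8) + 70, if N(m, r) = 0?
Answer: 70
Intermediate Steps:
Z = -1/61 ≈ -0.016393
(23/65 + Z/(-62))*N(-11, 8) + 70 = (23/65 - 1/61/(-62))*0 + 70 = (23*(1/65) - 1/61*(-1/62))*0 + 70 = (23/65 + 1/3782)*0 + 70 = (87051/245830)*0 + 70 = 0 + 70 = 70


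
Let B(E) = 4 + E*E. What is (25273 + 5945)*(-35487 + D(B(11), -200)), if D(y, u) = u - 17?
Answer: -1114607472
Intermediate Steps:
B(E) = 4 + E²
D(y, u) = -17 + u
(25273 + 5945)*(-35487 + D(B(11), -200)) = (25273 + 5945)*(-35487 + (-17 - 200)) = 31218*(-35487 - 217) = 31218*(-35704) = -1114607472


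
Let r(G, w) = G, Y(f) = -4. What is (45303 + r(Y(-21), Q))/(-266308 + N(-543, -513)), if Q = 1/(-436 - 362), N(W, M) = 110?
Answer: -45299/266198 ≈ -0.17017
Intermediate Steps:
Q = -1/798 (Q = 1/(-798) = -1/798 ≈ -0.0012531)
(45303 + r(Y(-21), Q))/(-266308 + N(-543, -513)) = (45303 - 4)/(-266308 + 110) = 45299/(-266198) = 45299*(-1/266198) = -45299/266198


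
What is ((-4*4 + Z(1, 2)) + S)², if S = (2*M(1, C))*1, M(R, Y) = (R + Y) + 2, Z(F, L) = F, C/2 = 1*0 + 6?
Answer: 225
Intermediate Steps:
C = 12 (C = 2*(1*0 + 6) = 2*(0 + 6) = 2*6 = 12)
M(R, Y) = 2 + R + Y
S = 30 (S = (2*(2 + 1 + 12))*1 = (2*15)*1 = 30*1 = 30)
((-4*4 + Z(1, 2)) + S)² = ((-4*4 + 1) + 30)² = ((-16 + 1) + 30)² = (-15 + 30)² = 15² = 225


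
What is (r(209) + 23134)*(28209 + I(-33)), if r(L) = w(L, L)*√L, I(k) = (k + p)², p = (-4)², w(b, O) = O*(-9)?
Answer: 659272732 - 53604738*√209 ≈ -1.1568e+8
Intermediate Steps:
w(b, O) = -9*O
p = 16
I(k) = (16 + k)² (I(k) = (k + 16)² = (16 + k)²)
r(L) = -9*L^(3/2) (r(L) = (-9*L)*√L = -9*L^(3/2))
(r(209) + 23134)*(28209 + I(-33)) = (-1881*√209 + 23134)*(28209 + (16 - 33)²) = (-1881*√209 + 23134)*(28209 + (-17)²) = (-1881*√209 + 23134)*(28209 + 289) = (23134 - 1881*√209)*28498 = 659272732 - 53604738*√209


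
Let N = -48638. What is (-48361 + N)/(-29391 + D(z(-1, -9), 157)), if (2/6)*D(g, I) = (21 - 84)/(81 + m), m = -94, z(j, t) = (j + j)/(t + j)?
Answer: 420329/127298 ≈ 3.3019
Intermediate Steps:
z(j, t) = 2*j/(j + t) (z(j, t) = (2*j)/(j + t) = 2*j/(j + t))
D(g, I) = 189/13 (D(g, I) = 3*((21 - 84)/(81 - 94)) = 3*(-63/(-13)) = 3*(-63*(-1/13)) = 3*(63/13) = 189/13)
(-48361 + N)/(-29391 + D(z(-1, -9), 157)) = (-48361 - 48638)/(-29391 + 189/13) = -96999/(-381894/13) = -96999*(-13/381894) = 420329/127298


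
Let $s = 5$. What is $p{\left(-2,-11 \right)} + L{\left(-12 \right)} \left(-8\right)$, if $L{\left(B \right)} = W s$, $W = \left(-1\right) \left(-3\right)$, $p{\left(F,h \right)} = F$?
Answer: $-122$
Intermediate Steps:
$W = 3$
$L{\left(B \right)} = 15$ ($L{\left(B \right)} = 3 \cdot 5 = 15$)
$p{\left(-2,-11 \right)} + L{\left(-12 \right)} \left(-8\right) = -2 + 15 \left(-8\right) = -2 - 120 = -122$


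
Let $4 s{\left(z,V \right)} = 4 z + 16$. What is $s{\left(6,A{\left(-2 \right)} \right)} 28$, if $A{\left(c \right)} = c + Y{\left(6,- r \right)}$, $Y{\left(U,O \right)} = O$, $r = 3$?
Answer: $280$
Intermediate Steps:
$A{\left(c \right)} = -3 + c$ ($A{\left(c \right)} = c - 3 = -3 + c$)
$s{\left(z,V \right)} = 4 + z$ ($s{\left(z,V \right)} = \frac{4 z + 16}{4} = \frac{16 + 4 z}{4} = 4 + z$)
$s{\left(6,A{\left(-2 \right)} \right)} 28 = \left(4 + 6\right) 28 = 10 \cdot 28 = 280$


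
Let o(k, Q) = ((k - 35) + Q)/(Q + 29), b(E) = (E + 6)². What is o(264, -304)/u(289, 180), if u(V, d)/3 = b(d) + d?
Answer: 1/382536 ≈ 2.6141e-6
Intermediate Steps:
b(E) = (6 + E)²
o(k, Q) = (-35 + Q + k)/(29 + Q) (o(k, Q) = ((-35 + k) + Q)/(29 + Q) = (-35 + Q + k)/(29 + Q))
u(V, d) = 3*d + 3*(6 + d)² (u(V, d) = 3*((6 + d)² + d) = 3*(d + (6 + d)²) = 3*d + 3*(6 + d)²)
o(264, -304)/u(289, 180) = ((-35 - 304 + 264)/(29 - 304))/(3*180 + 3*(6 + 180)²) = (-75/(-275))/(540 + 3*186²) = (-1/275*(-75))/(540 + 3*34596) = 3/(11*(540 + 103788)) = (3/11)/104328 = (3/11)*(1/104328) = 1/382536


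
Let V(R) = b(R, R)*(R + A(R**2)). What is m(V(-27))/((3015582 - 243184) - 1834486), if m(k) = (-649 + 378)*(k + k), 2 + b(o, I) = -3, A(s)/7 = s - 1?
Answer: 6868495/468956 ≈ 14.646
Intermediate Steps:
A(s) = -7 + 7*s (A(s) = 7*(s - 1) = 7*(-1 + s) = -7 + 7*s)
b(o, I) = -5 (b(o, I) = -2 - 3 = -5)
V(R) = 35 - 35*R**2 - 5*R (V(R) = -5*(R + (-7 + 7*R**2)) = -5*(-7 + R + 7*R**2) = 35 - 35*R**2 - 5*R)
m(k) = -542*k
m(V(-27))/((3015582 - 243184) - 1834486) = (-542*(35 - 35*(-27)**2 - 5*(-27)))/((3015582 - 243184) - 1834486) = (-542*(35 - 35*729 + 135))/(2772398 - 1834486) = -542*(35 - 25515 + 135)/937912 = -542*(-25345)*(1/937912) = 13736990*(1/937912) = 6868495/468956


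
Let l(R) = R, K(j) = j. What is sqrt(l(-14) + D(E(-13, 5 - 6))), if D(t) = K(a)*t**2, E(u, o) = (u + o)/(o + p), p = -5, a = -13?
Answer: I*sqrt(763)/3 ≈ 9.2075*I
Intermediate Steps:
E(u, o) = (o + u)/(-5 + o) (E(u, o) = (u + o)/(o - 5) = (o + u)/(-5 + o))
D(t) = -13*t**2
sqrt(l(-14) + D(E(-13, 5 - 6))) = sqrt(-14 - 13*((5 - 6) - 13)**2/(-5 + (5 - 6))**2) = sqrt(-14 - 13*(-1 - 13)**2/(-5 - 1)**2) = sqrt(-14 - 13*(-14/(-6))**2) = sqrt(-14 - 13*(-1/6*(-14))**2) = sqrt(-14 - 13*(7/3)**2) = sqrt(-14 - 13*49/9) = sqrt(-14 - 637/9) = sqrt(-763/9) = I*sqrt(763)/3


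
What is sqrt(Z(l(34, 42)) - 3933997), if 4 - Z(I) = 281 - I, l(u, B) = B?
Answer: 2*I*sqrt(983558) ≈ 1983.5*I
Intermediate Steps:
Z(I) = -277 + I (Z(I) = 4 - (281 - I) = 4 + (-281 + I) = -277 + I)
sqrt(Z(l(34, 42)) - 3933997) = sqrt((-277 + 42) - 3933997) = sqrt(-235 - 3933997) = sqrt(-3934232) = 2*I*sqrt(983558)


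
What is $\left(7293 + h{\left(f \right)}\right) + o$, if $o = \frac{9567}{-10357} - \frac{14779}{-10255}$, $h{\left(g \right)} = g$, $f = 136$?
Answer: $\frac{789096735533}{106211035} \approx 7429.5$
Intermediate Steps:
$o = \frac{54956518}{106211035}$ ($o = 9567 \left(- \frac{1}{10357}\right) - - \frac{14779}{10255} = - \frac{9567}{10357} + \frac{14779}{10255} = \frac{54956518}{106211035} \approx 0.51743$)
$\left(7293 + h{\left(f \right)}\right) + o = \left(7293 + 136\right) + \frac{54956518}{106211035} = 7429 + \frac{54956518}{106211035} = \frac{789096735533}{106211035}$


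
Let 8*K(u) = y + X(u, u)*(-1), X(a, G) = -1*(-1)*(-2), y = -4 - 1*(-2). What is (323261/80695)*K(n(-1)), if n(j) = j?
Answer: 0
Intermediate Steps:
y = -2 (y = -4 + 2 = -2)
X(a, G) = -2 (X(a, G) = 1*(-2) = -2)
K(u) = 0 (K(u) = (-2 - 2*(-1))/8 = (-2 + 2)/8 = (1/8)*0 = 0)
(323261/80695)*K(n(-1)) = (323261/80695)*0 = 0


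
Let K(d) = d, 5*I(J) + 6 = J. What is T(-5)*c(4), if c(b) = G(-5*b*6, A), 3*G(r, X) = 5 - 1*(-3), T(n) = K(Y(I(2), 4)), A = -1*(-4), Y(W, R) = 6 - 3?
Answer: 8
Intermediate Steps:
I(J) = -6/5 + J/5
Y(W, R) = 3
A = 4
T(n) = 3
G(r, X) = 8/3 (G(r, X) = (5 - 1*(-3))/3 = (5 + 3)/3 = (⅓)*8 = 8/3)
c(b) = 8/3
T(-5)*c(4) = 3*(8/3) = 8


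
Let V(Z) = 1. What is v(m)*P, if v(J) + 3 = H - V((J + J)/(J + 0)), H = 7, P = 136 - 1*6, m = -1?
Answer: 390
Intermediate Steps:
P = 130 (P = 136 - 6 = 130)
v(J) = 3 (v(J) = -3 + (7 - 1*1) = -3 + (7 - 1) = -3 + 6 = 3)
v(m)*P = 3*130 = 390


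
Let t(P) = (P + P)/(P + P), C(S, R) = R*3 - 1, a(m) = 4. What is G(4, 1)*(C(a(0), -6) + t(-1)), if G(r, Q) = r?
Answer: -72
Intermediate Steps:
C(S, R) = -1 + 3*R (C(S, R) = 3*R - 1 = -1 + 3*R)
t(P) = 1 (t(P) = (2*P)/((2*P)) = (2*P)*(1/(2*P)) = 1)
G(4, 1)*(C(a(0), -6) + t(-1)) = 4*((-1 + 3*(-6)) + 1) = 4*((-1 - 18) + 1) = 4*(-19 + 1) = 4*(-18) = -72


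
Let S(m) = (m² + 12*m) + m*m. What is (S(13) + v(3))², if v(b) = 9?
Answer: 253009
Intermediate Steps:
S(m) = 2*m² + 12*m (S(m) = (m² + 12*m) + m² = 2*m² + 12*m)
(S(13) + v(3))² = (2*13*(6 + 13) + 9)² = (2*13*19 + 9)² = (494 + 9)² = 503² = 253009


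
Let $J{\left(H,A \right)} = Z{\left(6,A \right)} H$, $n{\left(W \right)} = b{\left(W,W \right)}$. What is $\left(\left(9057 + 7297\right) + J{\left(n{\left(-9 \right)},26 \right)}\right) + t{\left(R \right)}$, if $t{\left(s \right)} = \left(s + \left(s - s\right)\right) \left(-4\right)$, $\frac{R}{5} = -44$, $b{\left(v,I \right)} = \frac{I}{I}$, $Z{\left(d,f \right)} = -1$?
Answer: $17233$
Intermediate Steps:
$b{\left(v,I \right)} = 1$
$n{\left(W \right)} = 1$
$J{\left(H,A \right)} = - H$
$R = -220$ ($R = 5 \left(-44\right) = -220$)
$t{\left(s \right)} = - 4 s$ ($t{\left(s \right)} = \left(s + 0\right) \left(-4\right) = s \left(-4\right) = - 4 s$)
$\left(\left(9057 + 7297\right) + J{\left(n{\left(-9 \right)},26 \right)}\right) + t{\left(R \right)} = \left(\left(9057 + 7297\right) - 1\right) - -880 = \left(16354 - 1\right) + 880 = 16353 + 880 = 17233$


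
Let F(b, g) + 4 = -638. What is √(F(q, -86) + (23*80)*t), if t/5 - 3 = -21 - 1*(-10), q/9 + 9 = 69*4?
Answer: I*√74242 ≈ 272.47*I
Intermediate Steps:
q = 2403 (q = -81 + 9*(69*4) = -81 + 9*276 = -81 + 2484 = 2403)
F(b, g) = -642 (F(b, g) = -4 - 638 = -642)
t = -40 (t = 15 + 5*(-21 - 1*(-10)) = 15 + 5*(-21 + 10) = 15 + 5*(-11) = 15 - 55 = -40)
√(F(q, -86) + (23*80)*t) = √(-642 + (23*80)*(-40)) = √(-642 + 1840*(-40)) = √(-642 - 73600) = √(-74242) = I*√74242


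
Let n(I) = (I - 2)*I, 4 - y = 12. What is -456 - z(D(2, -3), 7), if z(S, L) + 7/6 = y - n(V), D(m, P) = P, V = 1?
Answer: -2687/6 ≈ -447.83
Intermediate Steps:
y = -8 (y = 4 - 1*12 = 4 - 12 = -8)
n(I) = I*(-2 + I) (n(I) = (-2 + I)*I = I*(-2 + I))
z(S, L) = -49/6 (z(S, L) = -7/6 + (-8 - (-2 + 1)) = -7/6 + (-8 - (-1)) = -7/6 + (-8 - 1*(-1)) = -7/6 + (-8 + 1) = -7/6 - 7 = -49/6)
-456 - z(D(2, -3), 7) = -456 - 1*(-49/6) = -456 + 49/6 = -2687/6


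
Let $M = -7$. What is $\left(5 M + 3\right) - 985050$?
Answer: $-985082$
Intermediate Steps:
$\left(5 M + 3\right) - 985050 = \left(5 \left(-7\right) + 3\right) - 985050 = \left(-35 + 3\right) - 985050 = -32 - 985050 = -985082$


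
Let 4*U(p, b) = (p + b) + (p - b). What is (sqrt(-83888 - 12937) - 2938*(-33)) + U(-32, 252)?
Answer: 96938 + 5*I*sqrt(3873) ≈ 96938.0 + 311.17*I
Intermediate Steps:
U(p, b) = p/2 (U(p, b) = ((p + b) + (p - b))/4 = ((b + p) + (p - b))/4 = (2*p)/4 = p/2)
(sqrt(-83888 - 12937) - 2938*(-33)) + U(-32, 252) = (sqrt(-83888 - 12937) - 2938*(-33)) + (1/2)*(-32) = (sqrt(-96825) - 1*(-96954)) - 16 = (5*I*sqrt(3873) + 96954) - 16 = (96954 + 5*I*sqrt(3873)) - 16 = 96938 + 5*I*sqrt(3873)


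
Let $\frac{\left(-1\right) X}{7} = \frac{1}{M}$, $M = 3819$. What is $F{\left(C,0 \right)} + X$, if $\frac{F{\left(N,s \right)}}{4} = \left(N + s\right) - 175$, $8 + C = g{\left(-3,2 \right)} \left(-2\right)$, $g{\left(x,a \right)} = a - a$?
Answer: $- \frac{2795515}{3819} \approx -732.0$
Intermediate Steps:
$g{\left(x,a \right)} = 0$
$C = -8$ ($C = -8 + 0 \left(-2\right) = -8 + 0 = -8$)
$F{\left(N,s \right)} = -700 + 4 N + 4 s$ ($F{\left(N,s \right)} = 4 \left(\left(N + s\right) - 175\right) = 4 \left(-175 + N + s\right) = -700 + 4 N + 4 s$)
$X = - \frac{7}{3819} \approx -0.0018329$
$F{\left(C,0 \right)} + X = \left(-700 + 4 \left(-8\right) + 4 \cdot 0\right) - \frac{7}{3819} = \left(-700 - 32 + 0\right) - \frac{7}{3819} = -732 - \frac{7}{3819} = - \frac{2795515}{3819}$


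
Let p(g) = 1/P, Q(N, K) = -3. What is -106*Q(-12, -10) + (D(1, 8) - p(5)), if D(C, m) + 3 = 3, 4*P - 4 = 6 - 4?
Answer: 952/3 ≈ 317.33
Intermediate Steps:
P = 3/2 (P = 1 + (6 - 4)/4 = 1 + (¼)*2 = 1 + ½ = 3/2 ≈ 1.5000)
D(C, m) = 0 (D(C, m) = -3 + 3 = 0)
p(g) = ⅔ (p(g) = 1/(3/2) = ⅔)
-106*Q(-12, -10) + (D(1, 8) - p(5)) = -106*(-3) + (0 - 1*⅔) = 318 + (0 - ⅔) = 318 - ⅔ = 952/3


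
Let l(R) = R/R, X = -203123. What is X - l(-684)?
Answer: -203124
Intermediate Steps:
l(R) = 1
X - l(-684) = -203123 - 1*1 = -203123 - 1 = -203124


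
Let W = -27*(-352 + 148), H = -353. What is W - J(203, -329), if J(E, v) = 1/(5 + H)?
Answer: 1916785/348 ≈ 5508.0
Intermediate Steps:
W = 5508 (W = -27*(-204) = 5508)
J(E, v) = -1/348 (J(E, v) = 1/(5 - 353) = 1/(-348) = -1/348)
W - J(203, -329) = 5508 - 1*(-1/348) = 5508 + 1/348 = 1916785/348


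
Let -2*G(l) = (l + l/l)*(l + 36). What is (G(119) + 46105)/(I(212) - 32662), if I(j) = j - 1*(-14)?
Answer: -2165/1908 ≈ -1.1347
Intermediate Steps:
G(l) = -(1 + l)*(36 + l)/2 (G(l) = -(l + l/l)*(l + 36)/2 = -(l + 1)*(36 + l)/2 = -(1 + l)*(36 + l)/2)
I(j) = 14 + j (I(j) = j + 14 = 14 + j)
(G(119) + 46105)/(I(212) - 32662) = ((-18 - 37/2*119 - 1/2*119**2) + 46105)/((14 + 212) - 32662) = ((-18 - 4403/2 - 1/2*14161) + 46105)/(226 - 32662) = ((-18 - 4403/2 - 14161/2) + 46105)/(-32436) = (-9300 + 46105)*(-1/32436) = 36805*(-1/32436) = -2165/1908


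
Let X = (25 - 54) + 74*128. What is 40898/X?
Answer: 40898/9443 ≈ 4.3310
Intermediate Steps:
X = 9443 (X = -29 + 9472 = 9443)
40898/X = 40898/9443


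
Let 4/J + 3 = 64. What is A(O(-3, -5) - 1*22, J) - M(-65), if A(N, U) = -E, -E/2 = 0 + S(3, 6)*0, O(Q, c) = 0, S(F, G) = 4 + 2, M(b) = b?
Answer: 65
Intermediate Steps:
S(F, G) = 6
J = 4/61 (J = 4/(-3 + 64) = 4/61 ≈ 0.065574)
E = 0 (E = -2*(0 + 6*0) = -2*(0 + 0) = -2*0 = 0)
A(N, U) = 0 (A(N, U) = -1*0 = 0)
A(O(-3, -5) - 1*22, J) - M(-65) = 0 - 1*(-65) = 0 + 65 = 65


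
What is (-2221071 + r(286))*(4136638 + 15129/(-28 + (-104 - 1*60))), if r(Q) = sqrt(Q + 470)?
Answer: -588005867894019/64 + 794219367*sqrt(21)/32 ≈ -9.1875e+12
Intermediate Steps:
r(Q) = sqrt(470 + Q)
(-2221071 + r(286))*(4136638 + 15129/(-28 + (-104 - 1*60))) = (-2221071 + sqrt(470 + 286))*(4136638 + 15129/(-28 + (-104 - 1*60))) = (-2221071 + sqrt(756))*(4136638 + 15129/(-28 + (-104 - 60))) = (-2221071 + 6*sqrt(21))*(4136638 + 15129/(-28 - 164)) = (-2221071 + 6*sqrt(21))*(4136638 + 15129/(-192)) = (-2221071 + 6*sqrt(21))*(4136638 - 1/192*15129) = (-2221071 + 6*sqrt(21))*(4136638 - 5043/64) = (-2221071 + 6*sqrt(21))*(264739789/64) = -588005867894019/64 + 794219367*sqrt(21)/32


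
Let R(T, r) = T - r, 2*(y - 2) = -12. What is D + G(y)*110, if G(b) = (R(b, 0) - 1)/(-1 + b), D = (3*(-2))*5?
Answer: 80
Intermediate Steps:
y = -4 (y = 2 + (½)*(-12) = 2 - 6 = -4)
D = -30 (D = -6*5 = -30)
G(b) = 1 (G(b) = ((b - 1*0) - 1)/(-1 + b) = ((b + 0) - 1)/(-1 + b) = (b - 1)/(-1 + b) = (-1 + b)/(-1 + b) = 1)
D + G(y)*110 = -30 + 1*110 = -30 + 110 = 80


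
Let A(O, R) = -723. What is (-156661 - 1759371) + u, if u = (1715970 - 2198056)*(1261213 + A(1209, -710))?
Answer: -607666498172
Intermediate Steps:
u = -607664582140 (u = (1715970 - 2198056)*(1261213 - 723) = -482086*1260490 = -607664582140)
(-156661 - 1759371) + u = (-156661 - 1759371) - 607664582140 = -1916032 - 607664582140 = -607666498172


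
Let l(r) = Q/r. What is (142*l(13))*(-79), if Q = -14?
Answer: 157052/13 ≈ 12081.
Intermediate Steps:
l(r) = -14/r
(142*l(13))*(-79) = (142*(-14/13))*(-79) = -1988/13*(-79) = 157052/13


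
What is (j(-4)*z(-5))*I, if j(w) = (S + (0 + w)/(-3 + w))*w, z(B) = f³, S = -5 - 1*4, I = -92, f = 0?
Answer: 0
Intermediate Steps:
S = -9 (S = -5 - 4 = -9)
z(B) = 0 (z(B) = 0³ = 0)
j(w) = w*(-9 + w/(-3 + w)) (j(w) = (-9 + (0 + w)/(-3 + w))*w = (-9 + w/(-3 + w))*w = w*(-9 + w/(-3 + w)))
(j(-4)*z(-5))*I = (-4*(27 - 8*(-4))/(-3 - 4)*0)*(-92) = (-4*(27 + 32)/(-7)*0)*(-92) = (-4*(-⅐)*59*0)*(-92) = ((236/7)*0)*(-92) = 0*(-92) = 0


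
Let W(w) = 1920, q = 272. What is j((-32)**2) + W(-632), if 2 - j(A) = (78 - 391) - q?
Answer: 2507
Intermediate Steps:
j(A) = 587 (j(A) = 2 - ((78 - 391) - 1*272) = 2 - (-313 - 272) = 2 - 1*(-585) = 2 + 585 = 587)
j((-32)**2) + W(-632) = 587 + 1920 = 2507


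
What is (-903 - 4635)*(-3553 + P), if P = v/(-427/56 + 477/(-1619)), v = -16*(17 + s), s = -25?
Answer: 2027499630078/102575 ≈ 1.9766e+7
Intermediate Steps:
v = 128 (v = -16*(17 - 25) = -16*(-8) = 128)
P = -1657856/102575 (P = 128/(-427/56 + 477/(-1619)) = 128/(-427*1/56 + 477*(-1/1619)) = 128/(-61/8 - 477/1619) = 128/(-102575/12952) = 128*(-12952/102575) = -1657856/102575 ≈ -16.162)
(-903 - 4635)*(-3553 + P) = (-903 - 4635)*(-3553 - 1657856/102575) = -5538*(-366106831/102575) = 2027499630078/102575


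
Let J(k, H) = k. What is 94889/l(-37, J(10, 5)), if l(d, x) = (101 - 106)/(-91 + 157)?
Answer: -6262674/5 ≈ -1.2525e+6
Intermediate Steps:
l(d, x) = -5/66
94889/l(-37, J(10, 5)) = 94889/(-5/66) = 94889*(-66/5) = -6262674/5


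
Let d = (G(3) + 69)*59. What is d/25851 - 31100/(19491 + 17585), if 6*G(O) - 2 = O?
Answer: -976810201/1437677514 ≈ -0.67944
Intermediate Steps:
G(O) = 1/3 + O/6
d = 24721/6 (d = ((1/3 + (1/6)*3) + 69)*59 = ((1/3 + 1/2) + 69)*59 = (5/6 + 69)*59 = (419/6)*59 = 24721/6 ≈ 4120.2)
d/25851 - 31100/(19491 + 17585) = (24721/6)/25851 - 31100/(19491 + 17585) = (24721/6)*(1/25851) - 31100/37076 = 24721/155106 - 31100*1/37076 = 24721/155106 - 7775/9269 = -976810201/1437677514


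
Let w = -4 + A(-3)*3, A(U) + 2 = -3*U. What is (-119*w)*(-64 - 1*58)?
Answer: 246806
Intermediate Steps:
A(U) = -2 - 3*U
w = 17 (w = -4 + (-2 - 3*(-3))*3 = -4 + (-2 + 9)*3 = -4 + 7*3 = -4 + 21 = 17)
(-119*w)*(-64 - 1*58) = (-119*17)*(-64 - 1*58) = -2023*(-64 - 58) = -2023*(-122) = 246806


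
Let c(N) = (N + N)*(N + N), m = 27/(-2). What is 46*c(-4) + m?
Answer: 5861/2 ≈ 2930.5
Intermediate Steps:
m = -27/2 (m = 27*(-1/2) = -27/2 ≈ -13.500)
c(N) = 4*N**2 (c(N) = (2*N)*(2*N) = 4*N**2)
46*c(-4) + m = 46*(4*(-4)**2) - 27/2 = 46*(4*16) - 27/2 = 46*64 - 27/2 = 2944 - 27/2 = 5861/2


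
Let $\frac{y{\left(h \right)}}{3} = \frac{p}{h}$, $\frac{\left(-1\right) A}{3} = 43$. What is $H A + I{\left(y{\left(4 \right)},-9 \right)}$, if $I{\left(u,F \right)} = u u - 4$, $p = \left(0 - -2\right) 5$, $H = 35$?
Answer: $- \frac{17851}{4} \approx -4462.8$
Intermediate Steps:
$A = -129$ ($A = \left(-3\right) 43 = -129$)
$p = 10$ ($p = \left(0 + 2\right) 5 = 2 \cdot 5 = 10$)
$y{\left(h \right)} = \frac{30}{h}$ ($y{\left(h \right)} = 3 \frac{10}{h} = \frac{30}{h}$)
$I{\left(u,F \right)} = -4 + u^{2}$ ($I{\left(u,F \right)} = u^{2} - 4 = -4 + u^{2}$)
$H A + I{\left(y{\left(4 \right)},-9 \right)} = 35 \left(-129\right) - \left(4 - \left(\frac{30}{4}\right)^{2}\right) = -4515 - \left(4 - \left(30 \cdot \frac{1}{4}\right)^{2}\right) = -4515 - \left(4 - \left(\frac{15}{2}\right)^{2}\right) = -4515 + \left(-4 + \frac{225}{4}\right) = -4515 + \frac{209}{4} = - \frac{17851}{4}$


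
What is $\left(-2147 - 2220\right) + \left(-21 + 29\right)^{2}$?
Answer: $-4303$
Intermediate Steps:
$\left(-2147 - 2220\right) + \left(-21 + 29\right)^{2} = \left(-2147 - 2220\right) + 8^{2} = -4367 + 64 = -4303$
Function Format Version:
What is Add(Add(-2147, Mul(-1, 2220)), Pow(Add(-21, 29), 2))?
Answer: -4303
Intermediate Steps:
Add(Add(-2147, Mul(-1, 2220)), Pow(Add(-21, 29), 2)) = Add(Add(-2147, -2220), Pow(8, 2)) = Add(-4367, 64) = -4303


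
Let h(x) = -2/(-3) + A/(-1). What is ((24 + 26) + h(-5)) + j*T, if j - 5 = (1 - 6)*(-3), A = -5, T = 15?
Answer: 1067/3 ≈ 355.67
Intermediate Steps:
h(x) = 17/3 (h(x) = -2/(-3) - 5/(-1) = -2*(-1/3) - 5*(-1) = 2/3 + 5 = 17/3)
j = 20 (j = 5 + (1 - 6)*(-3) = 5 - 5*(-3) = 5 + 15 = 20)
((24 + 26) + h(-5)) + j*T = ((24 + 26) + 17/3) + 20*15 = (50 + 17/3) + 300 = 167/3 + 300 = 1067/3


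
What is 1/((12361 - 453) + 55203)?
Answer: 1/67111 ≈ 1.4901e-5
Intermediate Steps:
1/((12361 - 453) + 55203) = 1/(11908 + 55203) = 1/67111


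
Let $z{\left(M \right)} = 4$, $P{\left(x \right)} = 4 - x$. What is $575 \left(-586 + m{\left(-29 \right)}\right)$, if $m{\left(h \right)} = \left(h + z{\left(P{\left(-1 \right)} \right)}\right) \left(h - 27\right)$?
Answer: $468050$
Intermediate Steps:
$m{\left(h \right)} = \left(-27 + h\right) \left(4 + h\right)$ ($m{\left(h \right)} = \left(h + 4\right) \left(h - 27\right) = \left(4 + h\right) \left(-27 + h\right) = \left(-27 + h\right) \left(4 + h\right)$)
$575 \left(-586 + m{\left(-29 \right)}\right) = 575 \left(-586 - \left(-559 - 841\right)\right) = 575 \left(-586 + \left(-108 + 841 + 667\right)\right) = 575 \left(-586 + 1400\right) = 575 \cdot 814 = 468050$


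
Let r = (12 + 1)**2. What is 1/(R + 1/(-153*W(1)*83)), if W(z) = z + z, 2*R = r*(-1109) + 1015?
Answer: -25398/2367169795 ≈ -1.0729e-5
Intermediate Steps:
r = 169 (r = 13**2 = 169)
R = -93203 (R = (169*(-1109) + 1015)/2 = (-187421 + 1015)/2 = (1/2)*(-186406) = -93203)
W(z) = 2*z
1/(R + 1/(-153*W(1)*83)) = 1/(-93203 + 1/(-306*83)) = 1/(-93203 + 1/(-25398)) = 1/(-93203 - 1/25398) = 1/(-2367169795/25398) = -25398/2367169795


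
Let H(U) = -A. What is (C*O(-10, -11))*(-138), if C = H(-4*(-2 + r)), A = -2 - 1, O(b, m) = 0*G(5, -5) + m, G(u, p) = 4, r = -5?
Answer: 4554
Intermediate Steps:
O(b, m) = m (O(b, m) = 0*4 + m = 0 + m = m)
A = -3
H(U) = 3 (H(U) = -1*(-3) = 3)
C = 3
(C*O(-10, -11))*(-138) = (3*(-11))*(-138) = -33*(-138) = 4554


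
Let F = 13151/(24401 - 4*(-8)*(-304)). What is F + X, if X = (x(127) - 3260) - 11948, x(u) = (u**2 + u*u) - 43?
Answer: 249556862/14673 ≈ 17008.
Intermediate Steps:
x(u) = -43 + 2*u**2 (x(u) = (u**2 + u**2) - 43 = 2*u**2 - 43 = -43 + 2*u**2)
X = 17007 (X = ((-43 + 2*127**2) - 3260) - 11948 = ((-43 + 2*16129) - 3260) - 11948 = ((-43 + 32258) - 3260) - 11948 = (32215 - 3260) - 11948 = 28955 - 11948 = 17007)
F = 13151/14673 (F = 13151/(24401 - (-32)*(-304)) = 13151/(24401 - 1*9728) = 13151/(24401 - 9728) = 13151/14673 ≈ 0.89627)
F + X = 13151/14673 + 17007 = 249556862/14673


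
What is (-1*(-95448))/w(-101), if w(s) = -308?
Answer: -23862/77 ≈ -309.90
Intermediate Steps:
(-1*(-95448))/w(-101) = -1*(-95448)/(-308) = 95448*(-1/308) = -23862/77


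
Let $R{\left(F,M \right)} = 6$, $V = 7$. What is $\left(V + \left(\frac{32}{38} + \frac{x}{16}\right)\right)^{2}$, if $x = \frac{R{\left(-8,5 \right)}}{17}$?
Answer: $\frac{412943041}{6677056} \approx 61.845$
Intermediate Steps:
$x = \frac{6}{17} \approx 0.35294$
$\left(V + \left(\frac{32}{38} + \frac{x}{16}\right)\right)^{2} = \left(7 + \left(\frac{32}{38} + \frac{6}{17 \cdot 16}\right)\right)^{2} = \left(7 + \left(32 \cdot \frac{1}{38} + \frac{6}{17} \cdot \frac{1}{16}\right)\right)^{2} = \left(7 + \left(\frac{16}{19} + \frac{3}{136}\right)\right)^{2} = \left(7 + \frac{2233}{2584}\right)^{2} = \left(\frac{20321}{2584}\right)^{2} = \frac{412943041}{6677056}$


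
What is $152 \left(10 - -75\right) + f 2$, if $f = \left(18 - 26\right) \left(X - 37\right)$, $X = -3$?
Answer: $13560$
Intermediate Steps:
$f = 320$ ($f = \left(18 - 26\right) \left(-3 - 37\right) = \left(-8\right) \left(-40\right) = 320$)
$152 \left(10 - -75\right) + f 2 = 152 \left(10 - -75\right) + 320 \cdot 2 = 152 \left(10 + 75\right) + 640 = 152 \cdot 85 + 640 = 12920 + 640 = 13560$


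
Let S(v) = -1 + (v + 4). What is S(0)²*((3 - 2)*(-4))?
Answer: -36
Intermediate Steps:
S(v) = 3 + v (S(v) = -1 + (4 + v) = 3 + v)
S(0)²*((3 - 2)*(-4)) = (3 + 0)²*((3 - 2)*(-4)) = 3²*(1*(-4)) = 9*(-4) = -36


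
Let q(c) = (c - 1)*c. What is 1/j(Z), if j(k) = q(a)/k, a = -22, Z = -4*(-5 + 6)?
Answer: -2/253 ≈ -0.0079051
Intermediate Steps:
Z = -4 (Z = -4*1 = -4)
q(c) = c*(-1 + c) (q(c) = (-1 + c)*c = c*(-1 + c))
j(k) = 506/k (j(k) = (-22*(-1 - 22))/k = (-22*(-23))/k = 506/k)
1/j(Z) = 1/(506/(-4)) = 1/(506*(-¼)) = 1/(-253/2) = -2/253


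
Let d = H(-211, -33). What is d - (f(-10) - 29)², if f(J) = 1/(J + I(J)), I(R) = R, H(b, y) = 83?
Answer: -304361/400 ≈ -760.90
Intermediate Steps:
f(J) = 1/(2*J) (f(J) = 1/(J + J) = 1/(2*J))
d = 83
d - (f(-10) - 29)² = 83 - ((½)/(-10) - 29)² = 83 - ((½)*(-⅒) - 29)² = 83 - (-1/20 - 29)² = 83 - (-581/20)² = 83 - 1*337561/400 = 83 - 337561/400 = -304361/400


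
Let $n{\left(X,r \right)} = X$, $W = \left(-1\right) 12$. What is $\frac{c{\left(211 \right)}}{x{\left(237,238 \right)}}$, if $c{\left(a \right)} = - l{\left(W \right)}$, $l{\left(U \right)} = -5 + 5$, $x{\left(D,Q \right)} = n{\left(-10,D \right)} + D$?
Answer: $0$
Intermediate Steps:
$W = -12$
$x{\left(D,Q \right)} = -10 + D$
$l{\left(U \right)} = 0$
$c{\left(a \right)} = 0$ ($c{\left(a \right)} = \left(-1\right) 0 = 0$)
$\frac{c{\left(211 \right)}}{x{\left(237,238 \right)}} = \frac{0}{-10 + 237} = \frac{0}{227} = 0 \cdot \frac{1}{227} = 0$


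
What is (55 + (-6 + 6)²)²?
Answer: 3025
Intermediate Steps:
(55 + (-6 + 6)²)² = (55 + 0²)² = (55 + 0)² = 55² = 3025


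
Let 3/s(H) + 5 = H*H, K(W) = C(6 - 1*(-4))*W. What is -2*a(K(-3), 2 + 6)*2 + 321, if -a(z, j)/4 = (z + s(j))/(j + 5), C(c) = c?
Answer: 217935/767 ≈ 284.14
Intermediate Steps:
K(W) = 10*W (K(W) = (6 - 1*(-4))*W = (6 + 4)*W = 10*W)
s(H) = 3/(-5 + H**2) (s(H) = 3/(-5 + H*H) = 3/(-5 + H**2))
a(z, j) = -4*(z + 3/(-5 + j**2))/(5 + j) (a(z, j) = -4*(z + 3/(-5 + j**2))/(j + 5) = -4*(z + 3/(-5 + j**2))/(5 + j))
-2*a(K(-3), 2 + 6)*2 + 321 = -8*(-3 - 10*(-3)*(-5 + (2 + 6)**2))/((-5 + (2 + 6)**2)*(5 + (2 + 6)))*2 + 321 = -8*(-3 - 1*(-30)*(-5 + 8**2))/((-5 + 8**2)*(5 + 8))*2 + 321 = -8*(-3 - 1*(-30)*(-5 + 64))/((-5 + 64)*13)*2 + 321 = -8*(-3 - 1*(-30)*59)/(59*13)*2 + 321 = -8*(-3 + 1770)/(59*13)*2 + 321 = -8*1767/(59*13)*2 + 321 = -2*7068/767*2 + 321 = -14136/767*2 + 321 = -28272/767 + 321 = 217935/767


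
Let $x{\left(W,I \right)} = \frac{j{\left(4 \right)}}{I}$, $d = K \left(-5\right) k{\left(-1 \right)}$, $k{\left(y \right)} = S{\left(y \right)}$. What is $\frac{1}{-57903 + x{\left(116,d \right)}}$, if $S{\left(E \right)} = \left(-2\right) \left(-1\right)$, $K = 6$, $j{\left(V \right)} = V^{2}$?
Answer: $- \frac{15}{868549} \approx -1.727 \cdot 10^{-5}$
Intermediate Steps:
$S{\left(E \right)} = 2$
$k{\left(y \right)} = 2$
$d = -60$ ($d = 6 \left(-5\right) 2 = \left(-30\right) 2 = -60$)
$x{\left(W,I \right)} = \frac{16}{I}$ ($x{\left(W,I \right)} = \frac{4^{2}}{I} = \frac{16}{I}$)
$\frac{1}{-57903 + x{\left(116,d \right)}} = \frac{1}{-57903 + \frac{16}{-60}} = \frac{1}{-57903 + 16 \left(- \frac{1}{60}\right)} = \frac{1}{-57903 - \frac{4}{15}} = \frac{1}{- \frac{868549}{15}} = - \frac{15}{868549}$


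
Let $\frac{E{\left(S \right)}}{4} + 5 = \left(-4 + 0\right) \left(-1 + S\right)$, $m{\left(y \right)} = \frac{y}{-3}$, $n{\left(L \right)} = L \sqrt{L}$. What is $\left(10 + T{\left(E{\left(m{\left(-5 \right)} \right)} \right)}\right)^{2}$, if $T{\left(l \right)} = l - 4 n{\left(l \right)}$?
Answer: $- \frac{12447476}{27} - \frac{91264 i \sqrt{69}}{27} \approx -4.6102 \cdot 10^{5} - 28078.0 i$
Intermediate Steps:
$n{\left(L \right)} = L^{\frac{3}{2}}$
$m{\left(y \right)} = - \frac{y}{3}$ ($m{\left(y \right)} = y \left(- \frac{1}{3}\right) = - \frac{y}{3}$)
$E{\left(S \right)} = -4 - 16 S$ ($E{\left(S \right)} = -20 + 4 \left(-4 + 0\right) \left(-1 + S\right) = -20 + 4 \left(- 4 \left(-1 + S\right)\right) = -20 + 4 \left(4 - 4 S\right) = -20 - \left(-16 + 16 S\right) = -4 - 16 S$)
$T{\left(l \right)} = l - 4 l^{\frac{3}{2}}$
$\left(10 + T{\left(E{\left(m{\left(-5 \right)} \right)} \right)}\right)^{2} = \left(10 - \left(4 + 4 \left(-4 - 16 \left(\left(- \frac{1}{3}\right) \left(-5\right)\right)\right)^{\frac{3}{2}} + 16 \left(- \frac{1}{3}\right) \left(-5\right)\right)\right)^{2} = \left(10 - \left(\frac{92}{3} + 4 \left(-4 - \frac{80}{3}\right)^{\frac{3}{2}}\right)\right)^{2} = \left(10 - \left(\frac{92}{3} + 4 \left(- \frac{92}{3}\right)^{\frac{3}{2}}\right)\right)^{2} = \left(10 - \left(\frac{92}{3} + 4 \left(- \frac{184 i \sqrt{69}}{9}\right)\right)\right)^{2} = \left(10 - \left(\frac{92}{3} - \frac{736 i \sqrt{69}}{9}\right)\right)^{2} = \left(- \frac{62}{3} + \frac{736 i \sqrt{69}}{9}\right)^{2}$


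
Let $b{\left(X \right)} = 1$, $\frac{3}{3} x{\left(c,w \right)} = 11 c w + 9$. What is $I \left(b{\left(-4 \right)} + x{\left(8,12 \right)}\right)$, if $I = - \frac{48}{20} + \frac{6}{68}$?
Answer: $- \frac{209469}{85} \approx -2464.3$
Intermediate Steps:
$x{\left(c,w \right)} = 9 + 11 c w$ ($x{\left(c,w \right)} = 11 c w + 9 = 9 + 11 c w$)
$I = - \frac{393}{170}$ ($I = \left(-48\right) \frac{1}{20} + 6 \cdot \frac{1}{68} = - \frac{12}{5} + \frac{3}{34} = - \frac{393}{170} \approx -2.3118$)
$I \left(b{\left(-4 \right)} + x{\left(8,12 \right)}\right) = - \frac{393 \left(1 + \left(9 + 11 \cdot 8 \cdot 12\right)\right)}{170} = - \frac{393 \left(1 + \left(9 + 1056\right)\right)}{170} = - \frac{393 \left(1 + 1065\right)}{170} = \left(- \frac{393}{170}\right) 1066 = - \frac{209469}{85}$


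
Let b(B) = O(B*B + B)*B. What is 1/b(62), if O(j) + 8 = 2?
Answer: -1/372 ≈ -0.0026882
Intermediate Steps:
O(j) = -6 (O(j) = -8 + 2 = -6)
b(B) = -6*B
1/b(62) = 1/(-6*62) = 1/(-372) = -1/372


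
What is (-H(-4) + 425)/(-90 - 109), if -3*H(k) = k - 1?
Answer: -1270/597 ≈ -2.1273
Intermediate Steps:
H(k) = ⅓ - k/3 (H(k) = -(k - 1)/3 = -(-1 + k)/3 = ⅓ - k/3)
(-H(-4) + 425)/(-90 - 109) = (-(⅓ - ⅓*(-4)) + 425)/(-90 - 109) = (-(⅓ + 4/3) + 425)/(-199) = (-1*5/3 + 425)*(-1/199) = (-5/3 + 425)*(-1/199) = (1270/3)*(-1/199) = -1270/597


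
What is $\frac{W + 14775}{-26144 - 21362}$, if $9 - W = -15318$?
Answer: $- \frac{15051}{23753} \approx -0.63365$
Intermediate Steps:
$W = 15327$ ($W = 9 - -15318 = 9 + 15318 = 15327$)
$\frac{W + 14775}{-26144 - 21362} = \frac{15327 + 14775}{-26144 - 21362} = \frac{30102}{-47506} = 30102 \left(- \frac{1}{47506}\right) = - \frac{15051}{23753}$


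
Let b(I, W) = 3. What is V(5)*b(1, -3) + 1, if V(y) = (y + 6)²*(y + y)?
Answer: 3631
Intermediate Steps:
V(y) = 2*y*(6 + y)² (V(y) = (6 + y)²*(2*y) = 2*y*(6 + y)²)
V(5)*b(1, -3) + 1 = (2*5*(6 + 5)²)*3 + 1 = (2*5*11²)*3 + 1 = (2*5*121)*3 + 1 = 1210*3 + 1 = 3630 + 1 = 3631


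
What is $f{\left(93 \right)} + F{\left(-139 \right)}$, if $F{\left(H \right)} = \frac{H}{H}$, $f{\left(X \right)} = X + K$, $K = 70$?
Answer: $164$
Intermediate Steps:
$f{\left(X \right)} = 70 + X$ ($f{\left(X \right)} = X + 70 = 70 + X$)
$F{\left(H \right)} = 1$
$f{\left(93 \right)} + F{\left(-139 \right)} = \left(70 + 93\right) + 1 = 163 + 1 = 164$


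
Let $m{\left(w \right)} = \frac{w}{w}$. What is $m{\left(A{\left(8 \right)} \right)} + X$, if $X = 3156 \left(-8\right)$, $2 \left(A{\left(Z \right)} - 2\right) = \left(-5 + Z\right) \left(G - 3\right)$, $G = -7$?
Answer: $-25247$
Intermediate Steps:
$A{\left(Z \right)} = 27 - 5 Z$ ($A{\left(Z \right)} = 2 + \frac{\left(-5 + Z\right) \left(-7 - 3\right)}{2} = 2 + \frac{\left(-5 + Z\right) \left(-10\right)}{2} = 2 + \frac{50 - 10 Z}{2} = 2 - \left(-25 + 5 Z\right) = 27 - 5 Z$)
$X = -25248$
$m{\left(w \right)} = 1$
$m{\left(A{\left(8 \right)} \right)} + X = 1 - 25248 = -25247$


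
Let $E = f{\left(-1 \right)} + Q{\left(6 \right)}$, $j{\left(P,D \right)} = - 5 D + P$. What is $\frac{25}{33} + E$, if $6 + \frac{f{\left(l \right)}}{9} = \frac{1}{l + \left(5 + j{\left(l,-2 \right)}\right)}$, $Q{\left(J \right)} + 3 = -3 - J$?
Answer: $- \frac{27692}{429} \approx -64.55$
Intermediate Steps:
$j{\left(P,D \right)} = P - 5 D$
$Q{\left(J \right)} = -6 - J$ ($Q{\left(J \right)} = -3 - \left(3 + J\right) = -6 - J$)
$f{\left(l \right)} = -54 + \frac{9}{15 + 2 l}$ ($f{\left(l \right)} = -54 + \frac{9}{l + \left(5 + \left(l - -10\right)\right)} = -54 + \frac{9}{l + \left(5 + \left(l + 10\right)\right)} = -54 + \frac{9}{l + \left(5 + \left(10 + l\right)\right)} = -54 + \frac{9}{l + \left(15 + l\right)} = -54 + \frac{9}{15 + 2 l}$)
$E = - \frac{849}{13}$ ($E = \frac{9 \left(-89 - -12\right)}{15 + 2 \left(-1\right)} - 12 = \frac{9 \left(-89 + 12\right)}{15 - 2} - 12 = 9 \cdot \frac{1}{13} \left(-77\right) - 12 = - \frac{693}{13} - 12 = - \frac{849}{13} \approx -65.308$)
$\frac{25}{33} + E = \frac{25}{33} - \frac{849}{13} = - \frac{27692}{429}$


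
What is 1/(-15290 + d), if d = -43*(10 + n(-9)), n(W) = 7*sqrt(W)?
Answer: -5240/82644603 + 301*I/82644603 ≈ -6.3404e-5 + 3.6421e-6*I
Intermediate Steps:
d = -430 - 903*I (d = -43*(10 + 7*sqrt(-9)) = -43*(10 + 7*(3*I)) = -43*(10 + 21*I) = -430 - 903*I ≈ -430.0 - 903.0*I)
1/(-15290 + d) = 1/(-15290 + (-430 - 903*I)) = 1/(-15720 - 903*I) = (-15720 + 903*I)/247933809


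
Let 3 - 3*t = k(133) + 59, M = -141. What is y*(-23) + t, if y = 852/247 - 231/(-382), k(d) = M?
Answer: -18373859/283062 ≈ -64.911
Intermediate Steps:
k(d) = -141
y = 382521/94354 (y = 852*(1/247) - 231*(-1/382) = 852/247 + 231/382 = 382521/94354 ≈ 4.0541)
t = 85/3 (t = 1 - (-141 + 59)/3 = 1 - 1/3*(-82) = 1 + 82/3 = 85/3 ≈ 28.333)
y*(-23) + t = (382521/94354)*(-23) + 85/3 = -8797983/94354 + 85/3 = -18373859/283062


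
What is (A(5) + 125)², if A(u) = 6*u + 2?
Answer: 24649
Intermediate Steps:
A(u) = 2 + 6*u
(A(5) + 125)² = ((2 + 6*5) + 125)² = ((2 + 30) + 125)² = (32 + 125)² = 157² = 24649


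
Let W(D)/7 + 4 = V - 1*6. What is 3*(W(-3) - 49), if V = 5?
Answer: -252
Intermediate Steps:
W(D) = -35 (W(D) = -28 + 7*(5 - 1*6) = -28 + 7*(5 - 6) = -28 + 7*(-1) = -28 - 7 = -35)
3*(W(-3) - 49) = 3*(-35 - 49) = 3*(-84) = -252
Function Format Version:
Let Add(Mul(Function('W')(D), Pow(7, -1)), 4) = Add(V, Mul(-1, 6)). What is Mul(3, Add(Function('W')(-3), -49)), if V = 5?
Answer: -252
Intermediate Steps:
Function('W')(D) = -35 (Function('W')(D) = Add(-28, Mul(7, Add(5, Mul(-1, 6)))) = Add(-28, Mul(7, Add(5, -6))) = Add(-28, Mul(7, -1)) = Add(-28, -7) = -35)
Mul(3, Add(Function('W')(-3), -49)) = Mul(3, Add(-35, -49)) = Mul(3, -84) = -252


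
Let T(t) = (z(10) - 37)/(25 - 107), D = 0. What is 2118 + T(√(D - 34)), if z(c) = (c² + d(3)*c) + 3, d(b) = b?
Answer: 86790/41 ≈ 2116.8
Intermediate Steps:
z(c) = 3 + c² + 3*c (z(c) = (c² + 3*c) + 3 = 3 + c² + 3*c)
T(t) = -48/41 (T(t) = ((3 + 10² + 3*10) - 37)/(25 - 107) = ((3 + 100 + 30) - 37)/(-82) = (133 - 37)*(-1/82) = 96*(-1/82) = -48/41)
2118 + T(√(D - 34)) = 2118 - 48/41 = 86790/41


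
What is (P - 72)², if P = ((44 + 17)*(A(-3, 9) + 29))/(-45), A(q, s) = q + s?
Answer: 1155625/81 ≈ 14267.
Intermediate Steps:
P = -427/9 (P = ((44 + 17)*((-3 + 9) + 29))/(-45) = (61*(6 + 29))*(-1/45) = (61*35)*(-1/45) = 2135*(-1/45) = -427/9 ≈ -47.444)
(P - 72)² = (-427/9 - 72)² = (-1075/9)² = 1155625/81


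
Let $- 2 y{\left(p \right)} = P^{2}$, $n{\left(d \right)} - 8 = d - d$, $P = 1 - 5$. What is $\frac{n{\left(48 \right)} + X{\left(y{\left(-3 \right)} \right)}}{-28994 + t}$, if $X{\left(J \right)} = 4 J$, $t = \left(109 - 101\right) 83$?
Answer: $\frac{12}{14165} \approx 0.00084716$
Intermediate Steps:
$P = -4$ ($P = 1 - 5 = -4$)
$n{\left(d \right)} = 8$ ($n{\left(d \right)} = 8 + \left(d - d\right) = 8 + 0 = 8$)
$t = 664$ ($t = 8 \cdot 83 = 664$)
$y{\left(p \right)} = -8$ ($y{\left(p \right)} = - \frac{\left(-4\right)^{2}}{2} = \left(- \frac{1}{2}\right) 16 = -8$)
$\frac{n{\left(48 \right)} + X{\left(y{\left(-3 \right)} \right)}}{-28994 + t} = \frac{8 + 4 \left(-8\right)}{-28994 + 664} = \frac{8 - 32}{-28330} = \left(-24\right) \left(- \frac{1}{28330}\right) = \frac{12}{14165}$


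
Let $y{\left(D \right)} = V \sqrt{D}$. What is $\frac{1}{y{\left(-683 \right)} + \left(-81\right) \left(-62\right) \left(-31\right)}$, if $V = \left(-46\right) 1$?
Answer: $\frac{i}{2 \left(- 77841 i + 23 \sqrt{683}\right)} \approx -6.423 \cdot 10^{-6} + 4.9598 \cdot 10^{-8} i$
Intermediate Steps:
$V = -46$
$y{\left(D \right)} = - 46 \sqrt{D}$
$\frac{1}{y{\left(-683 \right)} + \left(-81\right) \left(-62\right) \left(-31\right)} = \frac{1}{- 46 \sqrt{-683} + \left(-81\right) \left(-62\right) \left(-31\right)} = \frac{1}{- 46 i \sqrt{683} + 5022 \left(-31\right)} = \frac{1}{- 46 i \sqrt{683} - 155682} = \frac{1}{-155682 - 46 i \sqrt{683}}$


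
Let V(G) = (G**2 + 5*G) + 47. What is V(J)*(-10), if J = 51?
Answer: -29030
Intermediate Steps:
V(G) = 47 + G**2 + 5*G
V(J)*(-10) = (47 + 51**2 + 5*51)*(-10) = (47 + 2601 + 255)*(-10) = 2903*(-10) = -29030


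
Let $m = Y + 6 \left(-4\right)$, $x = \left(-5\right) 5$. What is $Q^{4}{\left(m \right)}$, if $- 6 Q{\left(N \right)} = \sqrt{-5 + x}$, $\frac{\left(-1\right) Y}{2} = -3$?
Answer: $\frac{25}{36} \approx 0.69444$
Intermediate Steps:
$Y = 6$ ($Y = \left(-2\right) \left(-3\right) = 6$)
$x = -25$
$m = -18$ ($m = 6 + 6 \left(-4\right) = 6 - 24 = -18$)
$Q{\left(N \right)} = - \frac{i \sqrt{30}}{6}$ ($Q{\left(N \right)} = - \frac{\sqrt{-5 - 25}}{6} = - \frac{\sqrt{-30}}{6} = - \frac{i \sqrt{30}}{6}$)
$Q^{4}{\left(m \right)} = \left(- \frac{i \sqrt{30}}{6}\right)^{4} = \frac{25}{36}$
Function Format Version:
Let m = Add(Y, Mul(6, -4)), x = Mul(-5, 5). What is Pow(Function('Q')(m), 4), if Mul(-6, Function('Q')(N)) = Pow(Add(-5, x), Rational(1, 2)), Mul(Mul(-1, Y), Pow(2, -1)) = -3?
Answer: Rational(25, 36) ≈ 0.69444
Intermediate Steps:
Y = 6 (Y = Mul(-2, -3) = 6)
x = -25
m = -18 (m = Add(6, Mul(6, -4)) = Add(6, -24) = -18)
Function('Q')(N) = Mul(Rational(-1, 6), I, Pow(30, Rational(1, 2))) (Function('Q')(N) = Mul(Rational(-1, 6), Pow(Add(-5, -25), Rational(1, 2))) = Mul(Rational(-1, 6), Pow(-30, Rational(1, 2))) = Mul(Rational(-1, 6), Mul(I, Pow(30, Rational(1, 2)))) = Mul(Rational(-1, 6), I, Pow(30, Rational(1, 2))))
Pow(Function('Q')(m), 4) = Pow(Mul(Rational(-1, 6), I, Pow(30, Rational(1, 2))), 4) = Rational(25, 36)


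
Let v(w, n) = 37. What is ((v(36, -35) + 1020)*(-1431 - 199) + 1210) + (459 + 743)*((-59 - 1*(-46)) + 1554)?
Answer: 130582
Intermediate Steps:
((v(36, -35) + 1020)*(-1431 - 199) + 1210) + (459 + 743)*((-59 - 1*(-46)) + 1554) = ((37 + 1020)*(-1431 - 199) + 1210) + (459 + 743)*((-59 - 1*(-46)) + 1554) = (1057*(-1630) + 1210) + 1202*((-59 + 46) + 1554) = (-1722910 + 1210) + 1202*(-13 + 1554) = -1721700 + 1202*1541 = -1721700 + 1852282 = 130582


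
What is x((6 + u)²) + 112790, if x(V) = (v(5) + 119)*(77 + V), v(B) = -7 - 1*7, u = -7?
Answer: 120980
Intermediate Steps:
v(B) = -14 (v(B) = -7 - 7 = -14)
x(V) = 8085 + 105*V (x(V) = (-14 + 119)*(77 + V) = 105*(77 + V) = 8085 + 105*V)
x((6 + u)²) + 112790 = (8085 + 105*(6 - 7)²) + 112790 = (8085 + 105*(-1)²) + 112790 = (8085 + 105*1) + 112790 = (8085 + 105) + 112790 = 8190 + 112790 = 120980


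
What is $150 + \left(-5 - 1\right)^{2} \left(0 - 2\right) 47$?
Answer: $-3234$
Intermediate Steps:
$150 + \left(-5 - 1\right)^{2} \left(0 - 2\right) 47 = 150 + \left(-6\right)^{2} \left(-2\right) 47 = 150 + 36 \left(-2\right) 47 = 150 - 3384 = -3234$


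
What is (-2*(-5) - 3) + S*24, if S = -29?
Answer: -689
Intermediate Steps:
(-2*(-5) - 3) + S*24 = (-2*(-5) - 3) - 29*24 = (10 - 3) - 696 = 7 - 696 = -689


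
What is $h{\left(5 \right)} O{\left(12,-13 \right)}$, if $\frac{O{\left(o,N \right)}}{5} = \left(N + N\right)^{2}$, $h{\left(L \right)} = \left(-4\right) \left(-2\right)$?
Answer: $27040$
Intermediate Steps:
$h{\left(L \right)} = 8$
$O{\left(o,N \right)} = 20 N^{2}$ ($O{\left(o,N \right)} = 5 \left(N + N\right)^{2} = 5 \left(2 N\right)^{2} = 5 \cdot 4 N^{2} = 20 N^{2}$)
$h{\left(5 \right)} O{\left(12,-13 \right)} = 8 \cdot 20 \left(-13\right)^{2} = 8 \cdot 20 \cdot 169 = 8 \cdot 3380 = 27040$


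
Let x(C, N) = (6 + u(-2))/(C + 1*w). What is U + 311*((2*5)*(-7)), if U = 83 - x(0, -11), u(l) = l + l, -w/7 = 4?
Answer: -303617/14 ≈ -21687.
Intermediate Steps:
w = -28 (w = -7*4 = -28)
u(l) = 2*l
x(C, N) = 2/(-28 + C) (x(C, N) = (6 + 2*(-2))/(C + 1*(-28)) = (6 - 4)/(C - 28) = 2/(-28 + C))
U = 1163/14 (U = 83 - 2/(-28 + 0) = 83 - 2/(-28) = 83 - 2*(-1)/28 = 83 - 1*(-1/14) = 83 + 1/14 = 1163/14 ≈ 83.071)
U + 311*((2*5)*(-7)) = 1163/14 + 311*((2*5)*(-7)) = 1163/14 + 311*(10*(-7)) = 1163/14 + 311*(-70) = 1163/14 - 21770 = -303617/14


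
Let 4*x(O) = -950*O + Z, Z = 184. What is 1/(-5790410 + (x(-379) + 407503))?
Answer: -2/10585697 ≈ -1.8893e-7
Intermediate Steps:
x(O) = 46 - 475*O/2 (x(O) = (-950*O + 184)/4 = (184 - 950*O)/4 = 46 - 475*O/2)
1/(-5790410 + (x(-379) + 407503)) = 1/(-5790410 + ((46 - 475/2*(-379)) + 407503)) = 1/(-5790410 + ((46 + 180025/2) + 407503)) = 1/(-5790410 + (180117/2 + 407503)) = 1/(-5790410 + 995123/2) = 1/(-10585697/2) = -2/10585697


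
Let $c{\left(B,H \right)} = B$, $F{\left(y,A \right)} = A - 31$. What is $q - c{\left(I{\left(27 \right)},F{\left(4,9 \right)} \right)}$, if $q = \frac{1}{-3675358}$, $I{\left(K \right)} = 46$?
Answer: $- \frac{169066469}{3675358} \approx -46.0$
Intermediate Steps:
$F{\left(y,A \right)} = -31 + A$
$q = - \frac{1}{3675358} \approx -2.7208 \cdot 10^{-7}$
$q - c{\left(I{\left(27 \right)},F{\left(4,9 \right)} \right)} = - \frac{1}{3675358} - 46 = - \frac{169066469}{3675358}$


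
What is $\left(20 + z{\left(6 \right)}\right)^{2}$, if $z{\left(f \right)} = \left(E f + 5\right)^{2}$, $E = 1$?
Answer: $19881$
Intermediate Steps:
$z{\left(f \right)} = \left(5 + f\right)^{2}$ ($z{\left(f \right)} = \left(1 f + 5\right)^{2} = \left(f + 5\right)^{2} = \left(5 + f\right)^{2}$)
$\left(20 + z{\left(6 \right)}\right)^{2} = \left(20 + \left(5 + 6\right)^{2}\right)^{2} = \left(20 + 11^{2}\right)^{2} = \left(20 + 121\right)^{2} = 141^{2} = 19881$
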